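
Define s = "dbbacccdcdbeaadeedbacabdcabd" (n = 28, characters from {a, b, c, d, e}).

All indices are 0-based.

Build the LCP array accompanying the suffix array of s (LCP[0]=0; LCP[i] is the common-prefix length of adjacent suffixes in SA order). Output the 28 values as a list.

[0, 1, 3, 1, 2, 1, 0, 3, 1, 1, 2, 1, 0, 4, 1, 2, 1, 2, 0, 1, 2, 2, 1, 2, 1, 0, 1, 1]

sorted suffixes:
  #0 SA[0]=12  'aadeedbacabdcabd'
  #1 SA[1]=25  'abd'
  #2 SA[2]=21  'abdcabd'
  #3 SA[3]=19  'acabdcabd'
  #4 SA[4]=3  'acccdcdbeaadeedbacabdcabd'
  #5 SA[5]=13  'adeedbacabdcabd'
  #6 SA[6]=18  'bacabdcabd'
  #7 SA[7]=2  'bacccdcdbeaadeedbacabdcabd'
  #8 SA[8]=1  'bbacccdcdbeaadeedbacabdcabd'
  #9 SA[9]=26  'bd'
  #10 SA[10]=22  'bdcabd'
  #11 SA[11]=10  'beaadeedbacabdcabd'
  #12 SA[12]=24  'cabd'
  #13 SA[13]=20  'cabdcabd'
  #14 SA[14]=4  'cccdcdbeaadeedbacabdcabd'
  #15 SA[15]=5  'ccdcdbeaadeedbacabdcabd'
  #16 SA[16]=8  'cdbeaadeedbacabdcabd'
  #17 SA[17]=6  'cdcdbeaadeedbacabdcabd'
  #18 SA[18]=27  'd'
  #19 SA[19]=17  'dbacabdcabd'
  #20 SA[20]=0  'dbbacccdcdbeaadeedbacabdcabd'
  #21 SA[21]=9  'dbeaadeedbacabdcabd'
  #22 SA[22]=23  'dcabd'
  #23 SA[23]=7  'dcdbeaadeedbacabdcabd'
  #24 SA[24]=14  'deedbacabdcabd'
  #25 SA[25]=11  'eaadeedbacabdcabd'
  #26 SA[26]=16  'edbacabdcabd'
  #27 SA[27]=15  'eedbacabdcabd'

SA = [12, 25, 21, 19, 3, 13, 18, 2, 1, 26, 22, 10, 24, 20, 4, 5, 8, 6, 27, 17, 0, 9, 23, 7, 14, 11, 16, 15]
rank  pair      lcp
   1  s[12:],s[25:]  1  'a'
   2  s[25:],s[21:]  3  'abd'
   3  s[21:],s[19:]  1  'a'
   4  s[19:],s[3:]  2  'ac'
   5  s[3:],s[13:]  1  'a'
   6  s[13:],s[18:]  0  ''
   7  s[18:],s[2:]  3  'bac'
   8  s[2:],s[1:]  1  'b'
   9  s[1:],s[26:]  1  'b'
  10  s[26:],s[22:]  2  'bd'
  11  s[22:],s[10:]  1  'b'
  12  s[10:],s[24:]  0  ''
  13  s[24:],s[20:]  4  'cabd'
  14  s[20:],s[4:]  1  'c'
  15  s[4:],s[5:]  2  'cc'
  16  s[5:],s[8:]  1  'c'
  17  s[8:],s[6:]  2  'cd'
  18  s[6:],s[27:]  0  ''
  19  s[27:],s[17:]  1  'd'
  20  s[17:],s[0:]  2  'db'
  21  s[0:],s[9:]  2  'db'
  22  s[9:],s[23:]  1  'd'
  23  s[23:],s[7:]  2  'dc'
  24  s[7:],s[14:]  1  'd'
  25  s[14:],s[11:]  0  ''
  26  s[11:],s[16:]  1  'e'
  27  s[16:],s[15:]  1  'e'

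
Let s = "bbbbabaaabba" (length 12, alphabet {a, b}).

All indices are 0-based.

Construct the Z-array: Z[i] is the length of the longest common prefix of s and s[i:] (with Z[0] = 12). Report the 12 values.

[12, 3, 2, 1, 0, 1, 0, 0, 0, 2, 1, 0]

Z[0]=12
i=1: outside box; Z[1]=3 grow→box=[1,4)
i=2: min(r-i=2, Z[1]=3)=2; Z[2]=2
i=3: min(r-i=1, Z[2]=2)=1; Z[3]=1
i=4: outside box; Z[4]=0
i=5: outside box; Z[5]=1 grow→box=[5,6)
i=6: outside box; Z[6]=0
i=7: outside box; Z[7]=0
i=8: outside box; Z[8]=0
i=9: outside box; Z[9]=2 grow→box=[9,11)
i=10: min(r-i=1, Z[1]=3)=1; Z[10]=1
i=11: outside box; Z[11]=0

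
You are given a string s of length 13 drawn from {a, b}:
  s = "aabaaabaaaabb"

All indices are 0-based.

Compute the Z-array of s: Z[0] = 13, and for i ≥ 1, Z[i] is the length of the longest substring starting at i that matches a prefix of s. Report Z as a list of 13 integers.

[13, 1, 0, 2, 6, 1, 0, 2, 2, 3, 1, 0, 0]

Z[0]=13
i=1: i≥r, start 0; Z[1]=1 extend→box=[1,2)
i=2: i≥r, start 0; Z[2]=0
i=3: i≥r, start 0; Z[3]=2 extend→box=[3,5)
i=4: min(r-i=1, Z[1]=1)=1; Z[4]=6 extend→box=[4,10)
i=5: min(r-i=5, Z[1]=1)=1; Z[5]=1
i=6: min(r-i=4, Z[2]=0)=0; Z[6]=0
i=7: min(r-i=3, Z[3]=2)=2; Z[7]=2
i=8: min(r-i=2, Z[4]=6)=2; Z[8]=2
i=9: min(r-i=1, Z[5]=1)=1; Z[9]=3 extend→box=[9,12)
i=10: min(r-i=2, Z[1]=1)=1; Z[10]=1
i=11: min(r-i=1, Z[2]=0)=0; Z[11]=0
i=12: i≥r, start 0; Z[12]=0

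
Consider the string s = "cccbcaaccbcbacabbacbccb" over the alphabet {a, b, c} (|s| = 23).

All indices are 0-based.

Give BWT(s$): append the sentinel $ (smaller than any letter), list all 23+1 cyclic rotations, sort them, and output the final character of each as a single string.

bccbbaccbacccbacbccabca$

rank  rotation                  last
    0  $cccbcaaccbcbacabbacbccb  b
    1  aaccbcbacabbacbccb$cccbc  c
    2  abbacbccb$cccbcaaccbcbac  c
    3  acabbacbccb$cccbcaaccbcb  b
    4  acbccb$cccbcaaccbcbacabb  b
    5  accbcbacabbacbccb$cccbca  a
    6  b$cccbcaaccbcbacabbacbcc  c
    7  bacabbacbccb$cccbcaaccbc  c
    8  bacbccb$cccbcaaccbcbacab  b
    9  bbacbccb$cccbcaaccbcbaca  a
   10  bcaaccbcbacabbacbccb$ccc  c
   11  bcbacabbacbccb$cccbcaacc  c
   12  bccb$cccbcaaccbcbacabbac  c
   13  caaccbcbacabbacbccb$cccb  b
   14  cabbacbccb$cccbcaaccbcba  a
   15  cb$cccbcaaccbcbacabbacbc  c
   16  cbacabbacbccb$cccbcaaccb  b
   17  cbcaaccbcbacabbacbccb$cc  c
   18  cbcbacabbacbccb$cccbcaac  c
   19  cbccb$cccbcaaccbcbacabba  a
   20  ccb$cccbcaaccbcbacabbacb  b
   21  ccbcaaccbcbacabbacbccb$c  c
   22  ccbcbacabbacbccb$cccbcaa  a
   23  cccbcaaccbcbacabbacbccb$  $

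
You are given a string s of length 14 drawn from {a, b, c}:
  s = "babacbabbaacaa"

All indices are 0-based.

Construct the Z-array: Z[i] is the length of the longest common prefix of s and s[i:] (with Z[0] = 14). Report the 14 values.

Z[0]=14
i=1: i≥r, start 0; Z[1]=0
i=2: i≥r, start 0; Z[2]=2 scan→box=[2,4)
i=3: min(r-i=1, Z[1]=0)=0; Z[3]=0
i=4: i≥r, start 0; Z[4]=0
i=5: i≥r, start 0; Z[5]=3 scan→box=[5,8)
i=6: min(r-i=2, Z[1]=0)=0; Z[6]=0
i=7: min(r-i=1, Z[2]=2)=1; Z[7]=1
i=8: i≥r, start 0; Z[8]=2 scan→box=[8,10)
i=9: min(r-i=1, Z[1]=0)=0; Z[9]=0
i=10: i≥r, start 0; Z[10]=0
i=11: i≥r, start 0; Z[11]=0
i=12: i≥r, start 0; Z[12]=0
i=13: i≥r, start 0; Z[13]=0

[14, 0, 2, 0, 0, 3, 0, 1, 2, 0, 0, 0, 0, 0]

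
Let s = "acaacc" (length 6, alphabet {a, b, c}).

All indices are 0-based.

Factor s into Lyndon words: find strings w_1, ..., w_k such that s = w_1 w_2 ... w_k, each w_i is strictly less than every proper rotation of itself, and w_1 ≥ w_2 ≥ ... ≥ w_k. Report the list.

["ac", "aacc"]

emit factor 1: 'ac' (i=0, period=2)
emit factor 2: 'aacc' (i=2, period=4)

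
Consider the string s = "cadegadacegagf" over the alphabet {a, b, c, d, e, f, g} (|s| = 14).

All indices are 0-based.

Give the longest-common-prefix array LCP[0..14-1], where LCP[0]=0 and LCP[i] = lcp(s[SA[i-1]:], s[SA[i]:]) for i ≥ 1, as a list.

[0, 1, 2, 1, 0, 1, 0, 1, 0, 3, 0, 0, 2, 1]

sorted suffixes:
  #0 SA[0]=7  'acegagf'
  #1 SA[1]=5  'adacegagf'
  #2 SA[2]=1  'adegadacegagf'
  #3 SA[3]=11  'agf'
  #4 SA[4]=0  'cadegadacegagf'
  #5 SA[5]=8  'cegagf'
  #6 SA[6]=6  'dacegagf'
  #7 SA[7]=2  'degadacegagf'
  #8 SA[8]=3  'egadacegagf'
  #9 SA[9]=9  'egagf'
  #10 SA[10]=13  'f'
  #11 SA[11]=4  'gadacegagf'
  #12 SA[12]=10  'gagf'
  #13 SA[13]=12  'gf'

SA = [7, 5, 1, 11, 0, 8, 6, 2, 3, 9, 13, 4, 10, 12]
i: (SA[i-1],SA[i]) lcp shared
  1: (7,5) 1 'a'
  2: (5,1) 2 'ad'
  3: (1,11) 1 'a'
  4: (11,0) 0 ''
  5: (0,8) 1 'c'
  6: (8,6) 0 ''
  7: (6,2) 1 'd'
  8: (2,3) 0 ''
  9: (3,9) 3 'ega'
  10: (9,13) 0 ''
  11: (13,4) 0 ''
  12: (4,10) 2 'ga'
  13: (10,12) 1 'g'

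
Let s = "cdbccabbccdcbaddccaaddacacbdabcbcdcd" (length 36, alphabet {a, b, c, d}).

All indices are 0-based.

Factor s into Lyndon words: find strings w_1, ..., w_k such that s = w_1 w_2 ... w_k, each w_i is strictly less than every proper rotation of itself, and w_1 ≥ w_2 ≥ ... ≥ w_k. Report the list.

["cd", "bcc", "abbccdcbaddcc", "aaddacacbdabcbcdcd"]

emit factor 1: 'cd' (i=0, period=2)
emit factor 2: 'bcc' (i=2, period=3)
emit factor 3: 'abbccdcbaddcc' (i=5, period=13)
emit factor 4: 'aaddacacbdabcbcdcd' (i=18, period=18)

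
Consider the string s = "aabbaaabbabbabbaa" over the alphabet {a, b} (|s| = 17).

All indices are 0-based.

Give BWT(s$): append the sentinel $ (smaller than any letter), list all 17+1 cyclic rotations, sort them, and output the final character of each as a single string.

rank  rotation            last
    0  $aabbaaabbabbabbaa  a
    1  a$aabbaaabbabbabba  a
    2  aa$aabbaaabbabbabb  b
    3  aaabbabbabbaa$aabb  b
    4  aabbaaabbabbabbaa$  $
    5  aabbabbabbaa$aabba  a
    6  abbaa$aabbaaabbabb  b
    7  abbaaabbabbabbaa$a  a
    8  abbabbaa$aabbaaabb  b
    9  abbabbabbaa$aabbaa  a
   10  baa$aabbaaabbabbab  b
   11  baaabbabbabbaa$aab  b
   12  babbaa$aabbaaabbab  b
   13  babbabbaa$aabbaaab  b
   14  bbaa$aabbaaabbabba  a
   15  bbaaabbabbabbaa$aa  a
   16  bbabbaa$aabbaaabba  a
   17  bbabbabbaa$aabbaaa  a

aabb$abababbbbaaaa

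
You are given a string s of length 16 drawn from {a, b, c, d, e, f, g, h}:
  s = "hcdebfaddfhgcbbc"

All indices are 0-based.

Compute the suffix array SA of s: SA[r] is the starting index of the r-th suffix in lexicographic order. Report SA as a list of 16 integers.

rank→(start, suffix):
  0 → (6, 'addfhgcbbc')
  1 → (13, 'bbc')
  2 → (14, 'bc')
  3 → (4, 'bfaddfhgcbbc')
  4 → (15, 'c')
  5 → (12, 'cbbc')
  6 → (1, 'cdebfaddfhgcbbc')
  7 → (7, 'ddfhgcbbc')
  8 → (2, 'debfaddfhgcbbc')
  9 → (8, 'dfhgcbbc')
  10 → (3, 'ebfaddfhgcbbc')
  11 → (5, 'faddfhgcbbc')
  12 → (9, 'fhgcbbc')
  13 → (11, 'gcbbc')
  14 → (0, 'hcdebfaddfhgcbbc')
  15 → (10, 'hgcbbc')

[6, 13, 14, 4, 15, 12, 1, 7, 2, 8, 3, 5, 9, 11, 0, 10]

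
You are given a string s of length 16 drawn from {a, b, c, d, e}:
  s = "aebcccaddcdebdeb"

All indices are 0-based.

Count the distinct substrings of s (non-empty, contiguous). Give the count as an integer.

120

rank | idx | suffix
   0 |   6 | addcdebdeb
   1 |   0 | aebcccaddcdebdeb
   2 |  15 | b
   3 |   2 | bcccaddcdebdeb
   4 |  12 | bdeb
   5 |   5 | caddcdebdeb
   6 |   4 | ccaddcdebdeb
   7 |   3 | cccaddcdebdeb
   8 |   9 | cdebdeb
   9 |   8 | dcdebdeb
  10 |   7 | ddcdebdeb
  11 |  13 | deb
  12 |  10 | debdeb
  13 |  14 | eb
  14 |   1 | ebcccaddcdebdeb
  15 |  11 | ebdeb

SA = [6, 0, 15, 2, 12, 5, 4, 3, 9, 8, 7, 13, 10, 14, 1, 11]
rank  pair      lcp
   1  s[6:],s[0:]  1  'a'
   2  s[0:],s[15:]  0  ''
   3  s[15:],s[2:]  1  'b'
   4  s[2:],s[12:]  1  'b'
   5  s[12:],s[5:]  0  ''
   6  s[5:],s[4:]  1  'c'
   7  s[4:],s[3:]  2  'cc'
   8  s[3:],s[9:]  1  'c'
   9  s[9:],s[8:]  0  ''
  10  s[8:],s[7:]  1  'd'
  11  s[7:],s[13:]  1  'd'
  12  s[13:],s[10:]  3  'deb'
  13  s[10:],s[14:]  0  ''
  14  s[14:],s[1:]  2  'eb'
  15  s[1:],s[11:]  2  'eb'

n(n+1)/2 = 16·17/2 = 136
Σ LCP = 0 + 1 + 0 + 1 + 1 + 0 + 1 + 2 + 1 + 0 + 1 + 1 + 3 + 0 + 2 + 2 = 16
distinct = 136 − 16 = 120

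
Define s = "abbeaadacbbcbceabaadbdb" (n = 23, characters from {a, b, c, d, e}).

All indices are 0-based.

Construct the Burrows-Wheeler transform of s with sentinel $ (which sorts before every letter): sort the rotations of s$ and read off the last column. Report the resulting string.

bebe$daadacabcdbabbababc

rank  rotation                  last
    0  $abbeaadacbbcbceabaadbdb  b
    1  aadacbbcbceabaadbdb$abbe  e
    2  aadbdb$abbeaadacbbcbceab  b
    3  abaadbdb$abbeaadacbbcbce  e
    4  abbeaadacbbcbceabaadbdb$  $
    5  acbbcbceabaadbdb$abbeaad  d
    6  adacbbcbceabaadbdb$abbea  a
    7  adbdb$abbeaadacbbcbceaba  a
    8  b$abbeaadacbbcbceabaadbd  d
    9  baadbdb$abbeaadacbbcbcea  a
   10  bbcbceabaadbdb$abbeaadac  c
   11  bbeaadacbbcbceabaadbdb$a  a
   12  bcbceabaadbdb$abbeaadacb  b
   13  bceabaadbdb$abbeaadacbbc  c
   14  bdb$abbeaadacbbcbceabaad  d
   15  beaadacbbcbceabaadbdb$ab  b
   16  cbbcbceabaadbdb$abbeaada  a
   17  cbceabaadbdb$abbeaadacbb  b
   18  ceabaadbdb$abbeaadacbbcb  b
   19  dacbbcbceabaadbdb$abbeaa  a
   20  db$abbeaadacbbcbceabaadb  b
   21  dbdb$abbeaadacbbcbceabaa  a
   22  eaadacbbcbceabaadbdb$abb  b
   23  eabaadbdb$abbeaadacbbcbc  c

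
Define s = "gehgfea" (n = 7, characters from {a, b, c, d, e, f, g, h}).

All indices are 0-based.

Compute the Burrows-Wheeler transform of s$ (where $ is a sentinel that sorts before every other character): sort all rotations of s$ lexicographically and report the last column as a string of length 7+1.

aefgg$he

rank  rotation  last
    0  $gehgfea  a
    1  a$gehgfe  e
    2  ea$gehgf  f
    3  ehgfea$g  g
    4  fea$gehg  g
    5  gehgfea$  $
    6  gfea$geh  h
    7  hgfea$ge  e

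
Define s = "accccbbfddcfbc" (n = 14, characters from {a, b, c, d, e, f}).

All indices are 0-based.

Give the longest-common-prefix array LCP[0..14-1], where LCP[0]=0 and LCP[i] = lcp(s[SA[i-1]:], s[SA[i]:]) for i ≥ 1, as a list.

sorted suffixes:
  #0 SA[0]=0  'accccbbfddcfbc'
  #1 SA[1]=5  'bbfddcfbc'
  #2 SA[2]=12  'bc'
  #3 SA[3]=6  'bfddcfbc'
  #4 SA[4]=13  'c'
  #5 SA[5]=4  'cbbfddcfbc'
  #6 SA[6]=3  'ccbbfddcfbc'
  #7 SA[7]=2  'cccbbfddcfbc'
  #8 SA[8]=1  'ccccbbfddcfbc'
  #9 SA[9]=10  'cfbc'
  #10 SA[10]=9  'dcfbc'
  #11 SA[11]=8  'ddcfbc'
  #12 SA[12]=11  'fbc'
  #13 SA[13]=7  'fddcfbc'

SA = [0, 5, 12, 6, 13, 4, 3, 2, 1, 10, 9, 8, 11, 7]
[i] adj suffixes → lcp
  [1] 0/5 → 0 ('')
  [2] 5/12 → 1 ('b')
  [3] 12/6 → 1 ('b')
  [4] 6/13 → 0 ('')
  [5] 13/4 → 1 ('c')
  [6] 4/3 → 1 ('c')
  [7] 3/2 → 2 ('cc')
  [8] 2/1 → 3 ('ccc')
  [9] 1/10 → 1 ('c')
  [10] 10/9 → 0 ('')
  [11] 9/8 → 1 ('d')
  [12] 8/11 → 0 ('')
  [13] 11/7 → 1 ('f')

[0, 0, 1, 1, 0, 1, 1, 2, 3, 1, 0, 1, 0, 1]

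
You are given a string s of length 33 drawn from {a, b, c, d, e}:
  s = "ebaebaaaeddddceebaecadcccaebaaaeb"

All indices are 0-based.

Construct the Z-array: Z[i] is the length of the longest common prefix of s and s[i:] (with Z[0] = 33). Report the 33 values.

Z[0]=33
i=1: outside box; Z[1]=0
i=2: outside box; Z[2]=0
i=3: outside box; Z[3]=3 scan→box=[3,6)
i=4: min(r-i=2, Z[1]=0)=0; Z[4]=0
i=5: min(r-i=1, Z[2]=0)=0; Z[5]=0
i=6: outside box; Z[6]=0
i=7: outside box; Z[7]=0
i=8: outside box; Z[8]=1 scan→box=[8,9)
i=9: outside box; Z[9]=0
i=10: outside box; Z[10]=0
i=11: outside box; Z[11]=0
i=12: outside box; Z[12]=0
i=13: outside box; Z[13]=0
i=14: outside box; Z[14]=1 scan→box=[14,15)
i=15: outside box; Z[15]=4 scan→box=[15,19)
i=16: min(r-i=3, Z[1]=0)=0; Z[16]=0
i=17: min(r-i=2, Z[2]=0)=0; Z[17]=0
i=18: min(r-i=1, Z[3]=3)=1; Z[18]=1
i=19: outside box; Z[19]=0
i=20: outside box; Z[20]=0
i=21: outside box; Z[21]=0
i=22: outside box; Z[22]=0
i=23: outside box; Z[23]=0
i=24: outside box; Z[24]=0
i=25: outside box; Z[25]=0
i=26: outside box; Z[26]=3 scan→box=[26,29)
i=27: min(r-i=2, Z[1]=0)=0; Z[27]=0
i=28: min(r-i=1, Z[2]=0)=0; Z[28]=0
i=29: outside box; Z[29]=0
i=30: outside box; Z[30]=0
i=31: outside box; Z[31]=2 scan→box=[31,33)
i=32: min(r-i=1, Z[1]=0)=0; Z[32]=0

[33, 0, 0, 3, 0, 0, 0, 0, 1, 0, 0, 0, 0, 0, 1, 4, 0, 0, 1, 0, 0, 0, 0, 0, 0, 0, 3, 0, 0, 0, 0, 2, 0]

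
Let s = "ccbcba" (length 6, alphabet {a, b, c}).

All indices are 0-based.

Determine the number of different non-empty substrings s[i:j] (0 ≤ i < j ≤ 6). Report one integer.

17

sorted suffixes:
  #0 SA[0]=5  'a'
  #1 SA[1]=4  'ba'
  #2 SA[2]=2  'bcba'
  #3 SA[3]=3  'cba'
  #4 SA[4]=1  'cbcba'
  #5 SA[5]=0  'ccbcba'

SA = [5, 4, 2, 3, 1, 0]
rank  pair      lcp
   1  s[5:],s[4:]  0  ''
   2  s[4:],s[2:]  1  'b'
   3  s[2:],s[3:]  0  ''
   4  s[3:],s[1:]  2  'cb'
   5  s[1:],s[0:]  1  'c'

n(n+1)/2 = 6·7/2 = 21
Σ LCP = 0 + 0 + 1 + 0 + 2 + 1 = 4
distinct = 21 − 4 = 17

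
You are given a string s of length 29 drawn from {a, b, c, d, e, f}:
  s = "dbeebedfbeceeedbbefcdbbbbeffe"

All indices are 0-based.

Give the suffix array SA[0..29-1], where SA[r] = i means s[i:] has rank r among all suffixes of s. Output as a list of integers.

rank→(start, suffix):
  0 → (21, 'bbbbeffe')
  1 → (22, 'bbbeffe')
  2 → (15, 'bbefcdbbbbeffe')
  3 → (23, 'bbeffe')
  4 → (8, 'beceeedbbefcdbbbbeffe')
  5 → (4, 'bedfbeceeedbbefcdbbbbeffe')
  6 → (1, 'beebedfbeceeedbbefcdbbbbeffe')
  7 → (16, 'befcdbbbbeffe')
  8 → (24, 'beffe')
  9 → (19, 'cdbbbbeffe')
  10 → (10, 'ceeedbbefcdbbbbeffe')
  11 → (20, 'dbbbbeffe')
  12 → (14, 'dbbefcdbbbbeffe')
  13 → (0, 'dbeebedfbeceeedbbefcdbbbbeffe')
  14 → (6, 'dfbeceeedbbefcdbbbbeffe')
  15 → (28, 'e')
  16 → (3, 'ebedfbeceeedbbefcdbbbbeffe')
  17 → (9, 'eceeedbbefcdbbbbeffe')
  18 → (13, 'edbbefcdbbbbeffe')
  19 → (5, 'edfbeceeedbbefcdbbbbeffe')
  20 → (2, 'eebedfbeceeedbbefcdbbbbeffe')
  21 → (12, 'eedbbefcdbbbbeffe')
  22 → (11, 'eeedbbefcdbbbbeffe')
  23 → (17, 'efcdbbbbeffe')
  24 → (25, 'effe')
  25 → (7, 'fbeceeedbbefcdbbbbeffe')
  26 → (18, 'fcdbbbbeffe')
  27 → (27, 'fe')
  28 → (26, 'ffe')

[21, 22, 15, 23, 8, 4, 1, 16, 24, 19, 10, 20, 14, 0, 6, 28, 3, 9, 13, 5, 2, 12, 11, 17, 25, 7, 18, 27, 26]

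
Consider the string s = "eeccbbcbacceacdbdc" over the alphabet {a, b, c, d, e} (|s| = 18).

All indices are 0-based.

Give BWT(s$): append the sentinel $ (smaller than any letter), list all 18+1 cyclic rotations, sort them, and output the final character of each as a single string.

rank  rotation             last
    0  $eeccbbcbacceacdbdc  c
    1  acceacdbdc$eeccbbcb  b
    2  acdbdc$eeccbbcbacce  e
    3  bacceacdbdc$eeccbbc  c
    4  bbcbacceacdbdc$eecc  c
    5  bcbacceacdbdc$eeccb  b
    6  bdc$eeccbbcbacceacd  d
    7  c$eeccbbcbacceacdbd  d
    8  cbacceacdbdc$eeccbb  b
    9  cbbcbacceacdbdc$eec  c
   10  ccbbcbacceacdbdc$ee  e
   11  cceacdbdc$eeccbbcba  a
   12  cdbdc$eeccbbcbaccea  a
   13  ceacdbdc$eeccbbcbac  c
   14  dbdc$eeccbbcbacceac  c
   15  dc$eeccbbcbacceacdb  b
   16  eacdbdc$eeccbbcbacc  c
   17  eccbbcbacceacdbdc$e  e
   18  eeccbbcbacceacdbdc$  $

cbeccbddbceaaccbce$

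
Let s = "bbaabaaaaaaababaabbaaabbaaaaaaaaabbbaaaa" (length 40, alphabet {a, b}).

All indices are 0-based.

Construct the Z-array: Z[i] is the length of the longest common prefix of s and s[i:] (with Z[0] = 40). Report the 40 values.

Z[0]=40
i=1: outside box; Z[1]=1 grow→box=[1,2)
i=2: outside box; Z[2]=0
i=3: outside box; Z[3]=0
i=4: outside box; Z[4]=1 grow→box=[4,5)
i=5: outside box; Z[5]=0
i=6: outside box; Z[6]=0
i=7: outside box; Z[7]=0
i=8: outside box; Z[8]=0
i=9: outside box; Z[9]=0
i=10: outside box; Z[10]=0
i=11: outside box; Z[11]=0
i=12: outside box; Z[12]=1 grow→box=[12,13)
i=13: outside box; Z[13]=0
i=14: outside box; Z[14]=1 grow→box=[14,15)
i=15: outside box; Z[15]=0
i=16: outside box; Z[16]=0
i=17: outside box; Z[17]=4 grow→box=[17,21)
i=18: min(r-i=3, Z[1]=1)=1; Z[18]=1
i=19: min(r-i=2, Z[2]=0)=0; Z[19]=0
i=20: min(r-i=1, Z[3]=0)=0; Z[20]=0
i=21: outside box; Z[21]=0
i=22: outside box; Z[22]=4 grow→box=[22,26)
i=23: min(r-i=3, Z[1]=1)=1; Z[23]=1
i=24: min(r-i=2, Z[2]=0)=0; Z[24]=0
i=25: min(r-i=1, Z[3]=0)=0; Z[25]=0
i=26: outside box; Z[26]=0
i=27: outside box; Z[27]=0
i=28: outside box; Z[28]=0
i=29: outside box; Z[29]=0
i=30: outside box; Z[30]=0
i=31: outside box; Z[31]=0
i=32: outside box; Z[32]=0
i=33: outside box; Z[33]=2 grow→box=[33,35)
i=34: min(r-i=1, Z[1]=1)=1; Z[34]=4 grow→box=[34,38)
i=35: min(r-i=3, Z[1]=1)=1; Z[35]=1
i=36: min(r-i=2, Z[2]=0)=0; Z[36]=0
i=37: min(r-i=1, Z[3]=0)=0; Z[37]=0
i=38: outside box; Z[38]=0
i=39: outside box; Z[39]=0

[40, 1, 0, 0, 1, 0, 0, 0, 0, 0, 0, 0, 1, 0, 1, 0, 0, 4, 1, 0, 0, 0, 4, 1, 0, 0, 0, 0, 0, 0, 0, 0, 0, 2, 4, 1, 0, 0, 0, 0]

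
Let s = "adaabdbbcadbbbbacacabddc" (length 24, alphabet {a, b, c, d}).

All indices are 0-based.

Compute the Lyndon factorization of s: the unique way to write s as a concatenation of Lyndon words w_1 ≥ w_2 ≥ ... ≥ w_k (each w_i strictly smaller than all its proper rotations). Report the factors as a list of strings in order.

emit factor 1: 'ad' (i=0, period=2)
emit factor 2: 'aabdbbcadbbbbacacabddc' (i=2, period=22)

["ad", "aabdbbcadbbbbacacabddc"]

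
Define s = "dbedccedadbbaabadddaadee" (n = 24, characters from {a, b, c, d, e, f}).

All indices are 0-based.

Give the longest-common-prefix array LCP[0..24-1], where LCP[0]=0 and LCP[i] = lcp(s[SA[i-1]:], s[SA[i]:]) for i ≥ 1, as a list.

sorted suffixes:
  #0 SA[0]=12  'aabadddaadee'
  #1 SA[1]=19  'aadee'
  #2 SA[2]=13  'abadddaadee'
  #3 SA[3]=8  'adbbaabadddaadee'
  #4 SA[4]=15  'adddaadee'
  #5 SA[5]=20  'adee'
  #6 SA[6]=11  'baabadddaadee'
  #7 SA[7]=14  'badddaadee'
  #8 SA[8]=10  'bbaabadddaadee'
  #9 SA[9]=1  'bedccedadbbaabadddaadee'
  #10 SA[10]=4  'ccedadbbaabadddaadee'
  #11 SA[11]=5  'cedadbbaabadddaadee'
  #12 SA[12]=18  'daadee'
  #13 SA[13]=7  'dadbbaabadddaadee'
  #14 SA[14]=9  'dbbaabadddaadee'
  #15 SA[15]=0  'dbedccedadbbaabadddaadee'
  #16 SA[16]=3  'dccedadbbaabadddaadee'
  #17 SA[17]=17  'ddaadee'
  #18 SA[18]=16  'dddaadee'
  #19 SA[19]=21  'dee'
  #20 SA[20]=23  'e'
  #21 SA[21]=6  'edadbbaabadddaadee'
  #22 SA[22]=2  'edccedadbbaabadddaadee'
  #23 SA[23]=22  'ee'

SA = [12, 19, 13, 8, 15, 20, 11, 14, 10, 1, 4, 5, 18, 7, 9, 0, 3, 17, 16, 21, 23, 6, 2, 22]
[i] adj suffixes → lcp
  [1] 12/19 → 2 ('aa')
  [2] 19/13 → 1 ('a')
  [3] 13/8 → 1 ('a')
  [4] 8/15 → 2 ('ad')
  [5] 15/20 → 2 ('ad')
  [6] 20/11 → 0 ('')
  [7] 11/14 → 2 ('ba')
  [8] 14/10 → 1 ('b')
  [9] 10/1 → 1 ('b')
  [10] 1/4 → 0 ('')
  [11] 4/5 → 1 ('c')
  [12] 5/18 → 0 ('')
  [13] 18/7 → 2 ('da')
  [14] 7/9 → 1 ('d')
  [15] 9/0 → 2 ('db')
  [16] 0/3 → 1 ('d')
  [17] 3/17 → 1 ('d')
  [18] 17/16 → 2 ('dd')
  [19] 16/21 → 1 ('d')
  [20] 21/23 → 0 ('')
  [21] 23/6 → 1 ('e')
  [22] 6/2 → 2 ('ed')
  [23] 2/22 → 1 ('e')

[0, 2, 1, 1, 2, 2, 0, 2, 1, 1, 0, 1, 0, 2, 1, 2, 1, 1, 2, 1, 0, 1, 2, 1]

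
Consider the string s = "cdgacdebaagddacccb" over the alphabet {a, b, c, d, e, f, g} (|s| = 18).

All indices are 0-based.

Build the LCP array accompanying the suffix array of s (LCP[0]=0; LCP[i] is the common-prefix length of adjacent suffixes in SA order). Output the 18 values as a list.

rank→(start, suffix):
  0 → (8, 'aagddacccb')
  1 → (13, 'acccb')
  2 → (3, 'acdebaagddacccb')
  3 → (9, 'agddacccb')
  4 → (17, 'b')
  5 → (7, 'baagddacccb')
  6 → (16, 'cb')
  7 → (15, 'ccb')
  8 → (14, 'cccb')
  9 → (4, 'cdebaagddacccb')
  10 → (0, 'cdgacdebaagddacccb')
  11 → (12, 'dacccb')
  12 → (11, 'ddacccb')
  13 → (5, 'debaagddacccb')
  14 → (1, 'dgacdebaagddacccb')
  15 → (6, 'ebaagddacccb')
  16 → (2, 'gacdebaagddacccb')
  17 → (10, 'gddacccb')

SA = [8, 13, 3, 9, 17, 7, 16, 15, 14, 4, 0, 12, 11, 5, 1, 6, 2, 10]
i: (SA[i-1],SA[i]) lcp shared
  1: (8,13) 1 'a'
  2: (13,3) 2 'ac'
  3: (3,9) 1 'a'
  4: (9,17) 0 ''
  5: (17,7) 1 'b'
  6: (7,16) 0 ''
  7: (16,15) 1 'c'
  8: (15,14) 2 'cc'
  9: (14,4) 1 'c'
  10: (4,0) 2 'cd'
  11: (0,12) 0 ''
  12: (12,11) 1 'd'
  13: (11,5) 1 'd'
  14: (5,1) 1 'd'
  15: (1,6) 0 ''
  16: (6,2) 0 ''
  17: (2,10) 1 'g'

[0, 1, 2, 1, 0, 1, 0, 1, 2, 1, 2, 0, 1, 1, 1, 0, 0, 1]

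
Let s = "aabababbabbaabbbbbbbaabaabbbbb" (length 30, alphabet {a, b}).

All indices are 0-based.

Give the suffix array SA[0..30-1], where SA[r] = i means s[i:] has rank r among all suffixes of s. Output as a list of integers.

[20, 0, 23, 11, 21, 1, 3, 8, 5, 24, 12, 29, 19, 22, 10, 2, 7, 4, 28, 18, 9, 6, 27, 17, 26, 16, 25, 15, 14, 13]

rank→(start, suffix):
  0 → (20, 'aabaabbbbb')
  1 → (0, 'aabababbabbaabbbbbbbaabaabbbbb')
  2 → (23, 'aabbbbb')
  3 → (11, 'aabbbbbbbaabaabbbbb')
  4 → (21, 'abaabbbbb')
  5 → (1, 'abababbabbaabbbbbbbaabaabbbbb')
  6 → (3, 'ababbabbaabbbbbbbaabaabbbbb')
  7 → (8, 'abbaabbbbbbbaabaabbbbb')
  8 → (5, 'abbabbaabbbbbbbaabaabbbbb')
  9 → (24, 'abbbbb')
  10 → (12, 'abbbbbbbaabaabbbbb')
  11 → (29, 'b')
  12 → (19, 'baabaabbbbb')
  13 → (22, 'baabbbbb')
  14 → (10, 'baabbbbbbbaabaabbbbb')
  15 → (2, 'bababbabbaabbbbbbbaabaabbbbb')
  16 → (7, 'babbaabbbbbbbaabaabbbbb')
  17 → (4, 'babbabbaabbbbbbbaabaabbbbb')
  18 → (28, 'bb')
  19 → (18, 'bbaabaabbbbb')
  20 → (9, 'bbaabbbbbbbaabaabbbbb')
  21 → (6, 'bbabbaabbbbbbbaabaabbbbb')
  22 → (27, 'bbb')
  23 → (17, 'bbbaabaabbbbb')
  24 → (26, 'bbbb')
  25 → (16, 'bbbbaabaabbbbb')
  26 → (25, 'bbbbb')
  27 → (15, 'bbbbbaabaabbbbb')
  28 → (14, 'bbbbbbaabaabbbbb')
  29 → (13, 'bbbbbbbaabaabbbbb')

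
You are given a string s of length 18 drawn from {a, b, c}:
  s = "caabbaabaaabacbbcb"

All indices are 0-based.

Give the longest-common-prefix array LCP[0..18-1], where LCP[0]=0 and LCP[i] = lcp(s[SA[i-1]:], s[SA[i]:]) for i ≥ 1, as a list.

rank | idx | suffix
   0 |   8 | aaabacbbcb
   1 |   5 | aabaaabacbbcb
   2 |   9 | aabacbbcb
   3 |   1 | aabbaabaaabacbbcb
   4 |   6 | abaaabacbbcb
   5 |  10 | abacbbcb
   6 |   2 | abbaabaaabacbbcb
   7 |  12 | acbbcb
   8 |  17 | b
   9 |   7 | baaabacbbcb
  10 |   4 | baabaaabacbbcb
  11 |  11 | bacbbcb
  12 |   3 | bbaabaaabacbbcb
  13 |  14 | bbcb
  14 |  15 | bcb
  15 |   0 | caabbaabaaabacbbcb
  16 |  16 | cb
  17 |  13 | cbbcb

SA = [8, 5, 9, 1, 6, 10, 2, 12, 17, 7, 4, 11, 3, 14, 15, 0, 16, 13]
rank  pair      lcp
   1  s[8:],s[5:]  2  'aa'
   2  s[5:],s[9:]  4  'aaba'
   3  s[9:],s[1:]  3  'aab'
   4  s[1:],s[6:]  1  'a'
   5  s[6:],s[10:]  3  'aba'
   6  s[10:],s[2:]  2  'ab'
   7  s[2:],s[12:]  1  'a'
   8  s[12:],s[17:]  0  ''
   9  s[17:],s[7:]  1  'b'
  10  s[7:],s[4:]  3  'baa'
  11  s[4:],s[11:]  2  'ba'
  12  s[11:],s[3:]  1  'b'
  13  s[3:],s[14:]  2  'bb'
  14  s[14:],s[15:]  1  'b'
  15  s[15:],s[0:]  0  ''
  16  s[0:],s[16:]  1  'c'
  17  s[16:],s[13:]  2  'cb'

[0, 2, 4, 3, 1, 3, 2, 1, 0, 1, 3, 2, 1, 2, 1, 0, 1, 2]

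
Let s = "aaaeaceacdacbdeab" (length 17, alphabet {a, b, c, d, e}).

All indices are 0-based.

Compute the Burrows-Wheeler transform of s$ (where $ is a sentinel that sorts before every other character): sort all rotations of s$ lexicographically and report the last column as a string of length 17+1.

rank  rotation            last
    0  $aaaeaceacdacbdeab  b
    1  aaaeaceacdacbdeab$  $
    2  aaeaceacdacbdeab$a  a
    3  ab$aaaeaceacdacbde  e
    4  acbdeab$aaaeaceacd  d
    5  acdacbdeab$aaaeace  e
    6  aceacdacbdeab$aaae  e
    7  aeaceacdacbdeab$aa  a
    8  b$aaaeaceacdacbdea  a
    9  bdeab$aaaeaceacdac  c
   10  cbdeab$aaaeaceacda  a
   11  cdacbdeab$aaaeacea  a
   12  ceacdacbdeab$aaaea  a
   13  dacbdeab$aaaeaceac  c
   14  deab$aaaeaceacdacb  b
   15  eab$aaaeaceacdacbd  d
   16  eacdacbdeab$aaaeac  c
   17  eaceacdacbdeab$aaa  a

b$aedeeaacaaacbdca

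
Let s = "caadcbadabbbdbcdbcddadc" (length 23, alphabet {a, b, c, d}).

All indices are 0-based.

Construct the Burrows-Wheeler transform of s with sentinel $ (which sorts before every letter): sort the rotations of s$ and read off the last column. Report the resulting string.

rank  rotation                  last
    0  $caadcbadabbbdbcdbcddadc  c
    1  aadcbadabbbdbcdbcddadc$c  c
    2  abbbdbcdbcddadc$caadcbad  d
    3  adabbbdbcdbcddadc$caadcb  b
    4  adc$caadcbadabbbdbcdbcdd  d
    5  adcbadabbbdbcdbcddadc$ca  a
    6  badabbbdbcdbcddadc$caadc  c
    7  bbbdbcdbcddadc$caadcbada  a
    8  bbdbcdbcddadc$caadcbadab  b
    9  bcdbcddadc$caadcbadabbbd  d
   10  bcddadc$caadcbadabbbdbcd  d
   11  bdbcdbcddadc$caadcbadabb  b
   12  c$caadcbadabbbdbcdbcddad  d
   13  caadcbadabbbdbcdbcddadc$  $
   14  cbadabbbdbcdbcddadc$caad  d
   15  cdbcddadc$caadcbadabbbdb  b
   16  cddadc$caadcbadabbbdbcdb  b
   17  dabbbdbcdbcddadc$caadcba  a
   18  dadc$caadcbadabbbdbcdbcd  d
   19  dbcdbcddadc$caadcbadabbb  b
   20  dbcddadc$caadcbadabbbdbc  c
   21  dc$caadcbadabbbdbcdbcdda  a
   22  dcbadabbbdbcdbcddadc$caa  a
   23  ddadc$caadcbadabbbdbcdbc  c

ccdbdacabddbd$dbbadbcaac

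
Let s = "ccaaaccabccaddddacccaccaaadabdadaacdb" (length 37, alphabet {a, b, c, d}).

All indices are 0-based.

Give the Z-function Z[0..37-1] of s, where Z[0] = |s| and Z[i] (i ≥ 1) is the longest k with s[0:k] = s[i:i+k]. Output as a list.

[37, 1, 0, 0, 0, 3, 1, 0, 0, 3, 1, 0, 0, 0, 0, 0, 0, 2, 3, 1, 0, 5, 1, 0, 0, 0, 0, 0, 0, 0, 0, 0, 0, 0, 1, 0, 0]

Z[0]=37
i=1: outside box; Z[1]=1 grow→box=[1,2)
i=2: outside box; Z[2]=0
i=3: outside box; Z[3]=0
i=4: outside box; Z[4]=0
i=5: outside box; Z[5]=3 grow→box=[5,8)
i=6: min(r-i=2, Z[1]=1)=1; Z[6]=1
i=7: min(r-i=1, Z[2]=0)=0; Z[7]=0
i=8: outside box; Z[8]=0
i=9: outside box; Z[9]=3 grow→box=[9,12)
i=10: min(r-i=2, Z[1]=1)=1; Z[10]=1
i=11: min(r-i=1, Z[2]=0)=0; Z[11]=0
i=12: outside box; Z[12]=0
i=13: outside box; Z[13]=0
i=14: outside box; Z[14]=0
i=15: outside box; Z[15]=0
i=16: outside box; Z[16]=0
i=17: outside box; Z[17]=2 grow→box=[17,19)
i=18: min(r-i=1, Z[1]=1)=1; Z[18]=3 grow→box=[18,21)
i=19: min(r-i=2, Z[1]=1)=1; Z[19]=1
i=20: min(r-i=1, Z[2]=0)=0; Z[20]=0
i=21: outside box; Z[21]=5 grow→box=[21,26)
i=22: min(r-i=4, Z[1]=1)=1; Z[22]=1
i=23: min(r-i=3, Z[2]=0)=0; Z[23]=0
i=24: min(r-i=2, Z[3]=0)=0; Z[24]=0
i=25: min(r-i=1, Z[4]=0)=0; Z[25]=0
i=26: outside box; Z[26]=0
i=27: outside box; Z[27]=0
i=28: outside box; Z[28]=0
i=29: outside box; Z[29]=0
i=30: outside box; Z[30]=0
i=31: outside box; Z[31]=0
i=32: outside box; Z[32]=0
i=33: outside box; Z[33]=0
i=34: outside box; Z[34]=1 grow→box=[34,35)
i=35: outside box; Z[35]=0
i=36: outside box; Z[36]=0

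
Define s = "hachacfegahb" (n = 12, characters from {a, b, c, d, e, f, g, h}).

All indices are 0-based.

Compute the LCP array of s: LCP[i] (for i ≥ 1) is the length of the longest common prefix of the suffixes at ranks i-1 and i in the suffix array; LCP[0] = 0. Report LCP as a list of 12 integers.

[0, 2, 1, 0, 0, 1, 0, 0, 0, 0, 3, 1]

rank | idx | suffix
   0 |   4 | acfegahb
   1 |   1 | achacfegahb
   2 |   9 | ahb
   3 |  11 | b
   4 |   5 | cfegahb
   5 |   2 | chacfegahb
   6 |   7 | egahb
   7 |   6 | fegahb
   8 |   8 | gahb
   9 |   3 | hacfegahb
  10 |   0 | hachacfegahb
  11 |  10 | hb

SA = [4, 1, 9, 11, 5, 2, 7, 6, 8, 3, 0, 10]
[i] adj suffixes → lcp
  [1] 4/1 → 2 ('ac')
  [2] 1/9 → 1 ('a')
  [3] 9/11 → 0 ('')
  [4] 11/5 → 0 ('')
  [5] 5/2 → 1 ('c')
  [6] 2/7 → 0 ('')
  [7] 7/6 → 0 ('')
  [8] 6/8 → 0 ('')
  [9] 8/3 → 0 ('')
  [10] 3/0 → 3 ('hac')
  [11] 0/10 → 1 ('h')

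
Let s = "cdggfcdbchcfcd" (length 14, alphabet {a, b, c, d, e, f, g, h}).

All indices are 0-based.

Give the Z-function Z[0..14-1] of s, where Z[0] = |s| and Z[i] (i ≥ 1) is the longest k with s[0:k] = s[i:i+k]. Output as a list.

Z[0]=14
i=1: fresh scan; Z[1]=0
i=2: fresh scan; Z[2]=0
i=3: fresh scan; Z[3]=0
i=4: fresh scan; Z[4]=0
i=5: fresh scan; Z[5]=2 grow→box=[5,7)
i=6: min(r-i=1, Z[1]=0)=0; Z[6]=0
i=7: fresh scan; Z[7]=0
i=8: fresh scan; Z[8]=1 grow→box=[8,9)
i=9: fresh scan; Z[9]=0
i=10: fresh scan; Z[10]=1 grow→box=[10,11)
i=11: fresh scan; Z[11]=0
i=12: fresh scan; Z[12]=2 grow→box=[12,14)
i=13: min(r-i=1, Z[1]=0)=0; Z[13]=0

[14, 0, 0, 0, 0, 2, 0, 0, 1, 0, 1, 0, 2, 0]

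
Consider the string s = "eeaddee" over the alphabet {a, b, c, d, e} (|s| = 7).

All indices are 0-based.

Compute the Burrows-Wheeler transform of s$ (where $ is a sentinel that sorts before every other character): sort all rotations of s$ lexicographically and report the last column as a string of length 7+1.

eeadeed$

rank  rotation  last
    0  $eeaddee  e
    1  addee$ee  e
    2  ddee$eea  a
    3  dee$eead  d
    4  e$eeadde  e
    5  eaddee$e  e
    6  ee$eeadd  d
    7  eeaddee$  $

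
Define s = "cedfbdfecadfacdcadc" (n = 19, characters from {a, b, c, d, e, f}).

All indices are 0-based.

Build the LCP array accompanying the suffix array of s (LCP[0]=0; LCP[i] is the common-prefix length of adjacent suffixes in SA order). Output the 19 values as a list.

[0, 1, 2, 0, 0, 1, 3, 1, 1, 0, 2, 1, 2, 2, 0, 1, 0, 1, 1]

rank→(start, suffix):
  0 → (12, 'acdcadc')
  1 → (16, 'adc')
  2 → (9, 'adfacdcadc')
  3 → (4, 'bdfecadfacdcadc')
  4 → (18, 'c')
  5 → (15, 'cadc')
  6 → (8, 'cadfacdcadc')
  7 → (13, 'cdcadc')
  8 → (0, 'cedfbdfecadfacdcadc')
  9 → (17, 'dc')
  10 → (14, 'dcadc')
  11 → (10, 'dfacdcadc')
  12 → (2, 'dfbdfecadfacdcadc')
  13 → (5, 'dfecadfacdcadc')
  14 → (7, 'ecadfacdcadc')
  15 → (1, 'edfbdfecadfacdcadc')
  16 → (11, 'facdcadc')
  17 → (3, 'fbdfecadfacdcadc')
  18 → (6, 'fecadfacdcadc')

SA = [12, 16, 9, 4, 18, 15, 8, 13, 0, 17, 14, 10, 2, 5, 7, 1, 11, 3, 6]
rank  pair      lcp
   1  s[12:],s[16:]  1  'a'
   2  s[16:],s[9:]  2  'ad'
   3  s[9:],s[4:]  0  ''
   4  s[4:],s[18:]  0  ''
   5  s[18:],s[15:]  1  'c'
   6  s[15:],s[8:]  3  'cad'
   7  s[8:],s[13:]  1  'c'
   8  s[13:],s[0:]  1  'c'
   9  s[0:],s[17:]  0  ''
  10  s[17:],s[14:]  2  'dc'
  11  s[14:],s[10:]  1  'd'
  12  s[10:],s[2:]  2  'df'
  13  s[2:],s[5:]  2  'df'
  14  s[5:],s[7:]  0  ''
  15  s[7:],s[1:]  1  'e'
  16  s[1:],s[11:]  0  ''
  17  s[11:],s[3:]  1  'f'
  18  s[3:],s[6:]  1  'f'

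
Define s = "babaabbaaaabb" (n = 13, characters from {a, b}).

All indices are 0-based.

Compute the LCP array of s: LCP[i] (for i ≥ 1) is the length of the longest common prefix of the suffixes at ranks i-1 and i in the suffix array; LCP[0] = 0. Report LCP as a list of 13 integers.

[0, 3, 2, 4, 1, 2, 3, 0, 1, 3, 2, 1, 2]

sorted suffixes:
  #0 SA[0]=7  'aaaabb'
  #1 SA[1]=8  'aaabb'
  #2 SA[2]=9  'aabb'
  #3 SA[3]=3  'aabbaaaabb'
  #4 SA[4]=1  'abaabbaaaabb'
  #5 SA[5]=10  'abb'
  #6 SA[6]=4  'abbaaaabb'
  #7 SA[7]=12  'b'
  #8 SA[8]=6  'baaaabb'
  #9 SA[9]=2  'baabbaaaabb'
  #10 SA[10]=0  'babaabbaaaabb'
  #11 SA[11]=11  'bb'
  #12 SA[12]=5  'bbaaaabb'

SA = [7, 8, 9, 3, 1, 10, 4, 12, 6, 2, 0, 11, 5]
i: (SA[i-1],SA[i]) lcp shared
  1: (7,8) 3 'aaa'
  2: (8,9) 2 'aa'
  3: (9,3) 4 'aabb'
  4: (3,1) 1 'a'
  5: (1,10) 2 'ab'
  6: (10,4) 3 'abb'
  7: (4,12) 0 ''
  8: (12,6) 1 'b'
  9: (6,2) 3 'baa'
  10: (2,0) 2 'ba'
  11: (0,11) 1 'b'
  12: (11,5) 2 'bb'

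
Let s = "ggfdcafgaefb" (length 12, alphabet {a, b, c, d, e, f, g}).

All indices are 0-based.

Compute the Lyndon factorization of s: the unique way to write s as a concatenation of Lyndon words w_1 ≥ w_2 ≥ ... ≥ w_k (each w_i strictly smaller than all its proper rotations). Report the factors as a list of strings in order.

["g", "g", "f", "d", "c", "afg", "aefb"]

emit factor 1: 'g' (i=0, period=1)
emit factor 2: 'g' (i=1, period=1)
emit factor 3: 'f' (i=2, period=1)
emit factor 4: 'd' (i=3, period=1)
emit factor 5: 'c' (i=4, period=1)
emit factor 6: 'afg' (i=5, period=3)
emit factor 7: 'aefb' (i=8, period=4)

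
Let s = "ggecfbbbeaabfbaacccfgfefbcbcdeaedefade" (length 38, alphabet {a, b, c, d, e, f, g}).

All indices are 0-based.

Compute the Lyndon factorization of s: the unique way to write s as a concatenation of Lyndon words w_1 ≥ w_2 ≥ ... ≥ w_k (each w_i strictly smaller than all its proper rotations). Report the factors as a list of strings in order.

["g", "g", "e", "cf", "bbbe", "aabfbaacccfgfefbcbcdeaedefade"]

emit factor 1: 'g' (i=0, period=1)
emit factor 2: 'g' (i=1, period=1)
emit factor 3: 'e' (i=2, period=1)
emit factor 4: 'cf' (i=3, period=2)
emit factor 5: 'bbbe' (i=5, period=4)
emit factor 6: 'aabfbaacccfgfefbcbcdeaedefade' (i=9, period=29)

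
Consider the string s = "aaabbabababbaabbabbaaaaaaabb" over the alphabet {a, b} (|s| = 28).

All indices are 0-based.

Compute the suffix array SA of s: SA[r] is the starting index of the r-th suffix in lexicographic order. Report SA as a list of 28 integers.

rank→(start, suffix):
  0 → (19, 'aaaaaaabb')
  1 → (20, 'aaaaaabb')
  2 → (21, 'aaaaabb')
  3 → (22, 'aaaabb')
  4 → (23, 'aaabb')
  5 → (0, 'aaabbabababbaabbabbaaaaaaabb')
  6 → (24, 'aabb')
  7 → (1, 'aabbabababbaabbabbaaaaaaabb')
  8 → (12, 'aabbabbaaaaaaabb')
  9 → (5, 'abababbaabbabbaaaaaaabb')
  10 → (7, 'ababbaabbabbaaaaaaabb')
  11 → (25, 'abb')
  12 → (16, 'abbaaaaaaabb')
  13 → (9, 'abbaabbabbaaaaaaabb')
  14 → (2, 'abbabababbaabbabbaaaaaaabb')
  15 → (13, 'abbabbaaaaaaabb')
  16 → (27, 'b')
  17 → (18, 'baaaaaaabb')
  18 → (11, 'baabbabbaaaaaaabb')
  19 → (4, 'babababbaabbabbaaaaaaabb')
  20 → (6, 'bababbaabbabbaaaaaaabb')
  21 → (15, 'babbaaaaaaabb')
  22 → (8, 'babbaabbabbaaaaaaabb')
  23 → (26, 'bb')
  24 → (17, 'bbaaaaaaabb')
  25 → (10, 'bbaabbabbaaaaaaabb')
  26 → (3, 'bbabababbaabbabbaaaaaaabb')
  27 → (14, 'bbabbaaaaaaabb')

[19, 20, 21, 22, 23, 0, 24, 1, 12, 5, 7, 25, 16, 9, 2, 13, 27, 18, 11, 4, 6, 15, 8, 26, 17, 10, 3, 14]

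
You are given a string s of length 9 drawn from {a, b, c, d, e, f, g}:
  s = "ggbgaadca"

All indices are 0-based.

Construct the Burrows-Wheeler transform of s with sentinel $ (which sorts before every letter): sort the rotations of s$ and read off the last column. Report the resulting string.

rank  rotation    last
    0  $ggbgaadca  a
    1  a$ggbgaadc  c
    2  aadca$ggbg  g
    3  adca$ggbga  a
    4  bgaadca$gg  g
    5  ca$ggbgaad  d
    6  dca$ggbgaa  a
    7  gaadca$ggb  b
    8  gbgaadca$g  g
    9  ggbgaadca$  $

acgagdabg$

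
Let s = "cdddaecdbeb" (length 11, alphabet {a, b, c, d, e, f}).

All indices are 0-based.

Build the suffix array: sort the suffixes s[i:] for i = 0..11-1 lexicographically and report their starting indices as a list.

[4, 10, 8, 6, 0, 3, 7, 2, 1, 9, 5]

sorted suffixes:
  #0 SA[0]=4  'aecdbeb'
  #1 SA[1]=10  'b'
  #2 SA[2]=8  'beb'
  #3 SA[3]=6  'cdbeb'
  #4 SA[4]=0  'cdddaecdbeb'
  #5 SA[5]=3  'daecdbeb'
  #6 SA[6]=7  'dbeb'
  #7 SA[7]=2  'ddaecdbeb'
  #8 SA[8]=1  'dddaecdbeb'
  #9 SA[9]=9  'eb'
  #10 SA[10]=5  'ecdbeb'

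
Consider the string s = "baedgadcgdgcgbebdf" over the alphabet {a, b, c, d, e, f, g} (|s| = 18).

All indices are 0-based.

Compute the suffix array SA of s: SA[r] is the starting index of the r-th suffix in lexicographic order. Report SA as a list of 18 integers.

sorted suffixes:
  #0 SA[0]=5  'adcgdgcgbebdf'
  #1 SA[1]=1  'aedgadcgdgcgbebdf'
  #2 SA[2]=0  'baedgadcgdgcgbebdf'
  #3 SA[3]=15  'bdf'
  #4 SA[4]=13  'bebdf'
  #5 SA[5]=11  'cgbebdf'
  #6 SA[6]=7  'cgdgcgbebdf'
  #7 SA[7]=6  'dcgdgcgbebdf'
  #8 SA[8]=16  'df'
  #9 SA[9]=3  'dgadcgdgcgbebdf'
  #10 SA[10]=9  'dgcgbebdf'
  #11 SA[11]=14  'ebdf'
  #12 SA[12]=2  'edgadcgdgcgbebdf'
  #13 SA[13]=17  'f'
  #14 SA[14]=4  'gadcgdgcgbebdf'
  #15 SA[15]=12  'gbebdf'
  #16 SA[16]=10  'gcgbebdf'
  #17 SA[17]=8  'gdgcgbebdf'

[5, 1, 0, 15, 13, 11, 7, 6, 16, 3, 9, 14, 2, 17, 4, 12, 10, 8]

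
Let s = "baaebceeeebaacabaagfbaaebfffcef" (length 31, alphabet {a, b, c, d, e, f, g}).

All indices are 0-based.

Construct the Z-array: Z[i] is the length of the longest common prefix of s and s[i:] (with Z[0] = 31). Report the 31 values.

Z[0]=31
i=1: outside box; Z[1]=0
i=2: outside box; Z[2]=0
i=3: outside box; Z[3]=0
i=4: outside box; Z[4]=1 grow→box=[4,5)
i=5: outside box; Z[5]=0
i=6: outside box; Z[6]=0
i=7: outside box; Z[7]=0
i=8: outside box; Z[8]=0
i=9: outside box; Z[9]=0
i=10: outside box; Z[10]=3 grow→box=[10,13)
i=11: min(r-i=2, Z[1]=0)=0; Z[11]=0
i=12: min(r-i=1, Z[2]=0)=0; Z[12]=0
i=13: outside box; Z[13]=0
i=14: outside box; Z[14]=0
i=15: outside box; Z[15]=3 grow→box=[15,18)
i=16: min(r-i=2, Z[1]=0)=0; Z[16]=0
i=17: min(r-i=1, Z[2]=0)=0; Z[17]=0
i=18: outside box; Z[18]=0
i=19: outside box; Z[19]=0
i=20: outside box; Z[20]=5 grow→box=[20,25)
i=21: min(r-i=4, Z[1]=0)=0; Z[21]=0
i=22: min(r-i=3, Z[2]=0)=0; Z[22]=0
i=23: min(r-i=2, Z[3]=0)=0; Z[23]=0
i=24: min(r-i=1, Z[4]=1)=1; Z[24]=1
i=25: outside box; Z[25]=0
i=26: outside box; Z[26]=0
i=27: outside box; Z[27]=0
i=28: outside box; Z[28]=0
i=29: outside box; Z[29]=0
i=30: outside box; Z[30]=0

[31, 0, 0, 0, 1, 0, 0, 0, 0, 0, 3, 0, 0, 0, 0, 3, 0, 0, 0, 0, 5, 0, 0, 0, 1, 0, 0, 0, 0, 0, 0]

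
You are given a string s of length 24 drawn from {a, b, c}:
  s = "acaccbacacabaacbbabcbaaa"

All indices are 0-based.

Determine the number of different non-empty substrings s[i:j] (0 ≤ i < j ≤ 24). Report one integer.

259

sorted suffixes:
  #0 SA[0]=23  'a'
  #1 SA[1]=22  'aa'
  #2 SA[2]=21  'aaa'
  #3 SA[3]=12  'aacbbabcbaaa'
  #4 SA[4]=10  'abaacbbabcbaaa'
  #5 SA[5]=17  'abcbaaa'
  #6 SA[6]=8  'acabaacbbabcbaaa'
  #7 SA[7]=6  'acacabaacbbabcbaaa'
  #8 SA[8]=0  'acaccbacacabaacbbabcbaaa'
  #9 SA[9]=13  'acbbabcbaaa'
  #10 SA[10]=2  'accbacacabaacbbabcbaaa'
  #11 SA[11]=20  'baaa'
  #12 SA[12]=11  'baacbbabcbaaa'
  #13 SA[13]=16  'babcbaaa'
  #14 SA[14]=5  'bacacabaacbbabcbaaa'
  #15 SA[15]=15  'bbabcbaaa'
  #16 SA[16]=18  'bcbaaa'
  #17 SA[17]=9  'cabaacbbabcbaaa'
  #18 SA[18]=7  'cacabaacbbabcbaaa'
  #19 SA[19]=1  'caccbacacabaacbbabcbaaa'
  #20 SA[20]=19  'cbaaa'
  #21 SA[21]=4  'cbacacabaacbbabcbaaa'
  #22 SA[22]=14  'cbbabcbaaa'
  #23 SA[23]=3  'ccbacacabaacbbabcbaaa'

SA = [23, 22, 21, 12, 10, 17, 8, 6, 0, 13, 2, 20, 11, 16, 5, 15, 18, 9, 7, 1, 19, 4, 14, 3]
rank  pair      lcp
   1  s[23:],s[22:]  1  'a'
   2  s[22:],s[21:]  2  'aa'
   3  s[21:],s[12:]  2  'aa'
   4  s[12:],s[10:]  1  'a'
   5  s[10:],s[17:]  2  'ab'
   6  s[17:],s[8:]  1  'a'
   7  s[8:],s[6:]  3  'aca'
   8  s[6:],s[0:]  4  'acac'
   9  s[0:],s[13:]  2  'ac'
  10  s[13:],s[2:]  2  'ac'
  11  s[2:],s[20:]  0  ''
  12  s[20:],s[11:]  3  'baa'
  13  s[11:],s[16:]  2  'ba'
  14  s[16:],s[5:]  2  'ba'
  15  s[5:],s[15:]  1  'b'
  16  s[15:],s[18:]  1  'b'
  17  s[18:],s[9:]  0  ''
  18  s[9:],s[7:]  2  'ca'
  19  s[7:],s[1:]  3  'cac'
  20  s[1:],s[19:]  1  'c'
  21  s[19:],s[4:]  3  'cba'
  22  s[4:],s[14:]  2  'cb'
  23  s[14:],s[3:]  1  'c'

n(n+1)/2 = 24·25/2 = 300
Σ LCP = 0 + 1 + 2 + 2 + 1 + 2 + 1 + 3 + 4 + 2 + 2 + 0 + 3 + 2 + 2 + 1 + 1 + 0 + 2 + 3 + 1 + 3 + 2 + 1 = 41
distinct = 300 − 41 = 259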